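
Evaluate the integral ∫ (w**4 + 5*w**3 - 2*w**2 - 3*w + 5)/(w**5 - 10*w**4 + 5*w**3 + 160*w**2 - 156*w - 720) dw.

2291*log(w - 6)/144 - 85*log(w - 5)/4 + 179*log(w - 4)/28 + log(w + 2)/16 - 29*log(w + 3)/252 + C

Factor the denominator: (w - 6)*(w - 5)*(w - 4)*(w + 2)*(w + 3).
Partial-fraction decomposition: -29/(252*(w + 3)) + 1/(16*(w + 2)) + 179/(28*(w - 4)) - 85/(4*(w - 5)) + 2291/(144*(w - 6)).
Integrate each term: A/(w−a) contributes A·log|w−a|.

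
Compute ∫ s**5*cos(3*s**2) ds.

Let u = s², du = 2s ds; rewrite as (1/2)∫ u^2·cos(3u) du.
Now integrate by parts 2 times.

s**4*sin(3*s**2)/6 + s**2*cos(3*s**2)/9 - sin(3*s**2)/27 + C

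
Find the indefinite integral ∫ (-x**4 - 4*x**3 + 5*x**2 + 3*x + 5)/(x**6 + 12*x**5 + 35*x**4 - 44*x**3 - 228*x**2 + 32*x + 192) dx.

-17*log(x - 2)/864 - 4*log(x - 1)/175 + log(x + 1)/27 - 52*log(x + 4)/225 + 53*log(x + 6)/224 + 73/(180*x + 720) + C

Factor the denominator: (x - 2)*(x - 1)*(x + 1)*(x + 4)**2*(x + 6).
Partial-fraction decomposition: 53/(224*(x + 6)) - 52/(225*(x + 4)) - 73/(180*(x + 4)**2) + 1/(27*(x + 1)) - 4/(175*(x - 1)) - 17/(864*(x - 2)).
Integrate each term; A/(x−a) gives A·log|x−a|; A/(x−a)² gives −A/(x−a).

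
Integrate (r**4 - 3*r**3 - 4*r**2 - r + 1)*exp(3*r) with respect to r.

(27*r**4 - 117*r**3 + 9*r**2 - 33*r + 38)*exp(3*r)/81 + C

Use integration by parts with u = r**4 - 3*r**3 - 4*r**2 - r + 1, dv = exp(3*r) dr, so v = exp(3*r)/3.
Apply parts 4 times (tabular method): alternate signs, differentiate u down to 0, integrate dv up.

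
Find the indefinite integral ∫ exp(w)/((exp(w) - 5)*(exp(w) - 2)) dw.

log(exp(w) - 5)/3 - log(exp(w) - 2)/3 + C

Let u = e^w, du = e^w dw.
The integral becomes ∫ du/((u-2)(u-5)); decompose into partial fractions.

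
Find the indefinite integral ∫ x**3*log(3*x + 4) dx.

Use integration by parts with u = log(3*x + 4), dv = x**3 dx.
Then du = 3/(3*x + 4) dx and v = x**4/4.

x**4*log(3*x + 4)/4 - x**4/16 + x**3/9 - 2*x**2/9 + 16*x/27 - 64*log(3*x + 4)/81 + C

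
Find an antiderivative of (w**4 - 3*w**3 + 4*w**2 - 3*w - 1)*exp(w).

(w**4 - 7*w**3 + 25*w**2 - 53*w + 52)*exp(w) + C

Use integration by parts with u = w**4 - 3*w**3 + 4*w**2 - 3*w - 1, dv = exp(w) dw, so v = exp(w).
Apply parts 4 times (tabular method): alternate signs, differentiate u down to 0, integrate dv up.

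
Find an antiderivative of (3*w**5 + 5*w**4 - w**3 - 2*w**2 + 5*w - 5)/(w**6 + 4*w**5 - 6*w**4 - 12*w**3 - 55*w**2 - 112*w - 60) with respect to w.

1099*log(w - 3)/1664 + 13*log(w + 1)/400 + 6205*log(w + 5)/3712 + 5989*log(w**2 + 4)/18850 - 6629*atan(w/2)/18850 - 9/(80*w + 80) + C

Factor the denominator: (w - 3)*(w + 1)**2*(w + 5)*(w**2 + 4).
Partial-fraction decomposition: (5989*w - 6629)/(9425*(w**2 + 4)) + 6205/(3712*(w + 5)) + 13/(400*(w + 1)) + 9/(80*(w + 1)**2) + 1099/(1664*(w - 3)).
Integrate each term; A/(w−a) gives A·log|w−a|; the (Bw+D)/(w²+p²) term gives a log and an atan.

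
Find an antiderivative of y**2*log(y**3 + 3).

y**3*log(y**3 + 3)/3 - y**3/3 + log(y**3 + 3) + C

Let u = y**3 + 3, so du = (3*y**2) dy.
The integral becomes (1/3)·∫ log(u) du; integrate by parts with u′=log(u), dv′=du.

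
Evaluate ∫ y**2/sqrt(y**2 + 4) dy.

Substitute y = 2·tan(θ), so dy = 2·sec(θ)^2 dθ and the radical becomes sqrt(y**2 + 4) = 2·sec(θ) by the Pythagorean identity.
Integrate the resulting trig expression in θ, then back-substitute tan(θ) = y/2, sec(θ) = sqrt(y**2 + 4)/2 (absorbing any constant into C).

y*sqrt(y**2 + 4)/2 - 2*log(y + sqrt(y**2 + 4)) + C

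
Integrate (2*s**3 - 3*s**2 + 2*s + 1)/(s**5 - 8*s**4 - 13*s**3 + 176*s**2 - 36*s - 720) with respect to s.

337*log(s - 6)/240 - 31*log(s - 5)/21 + 17*log(s - 3)/105 + 31*log(s + 2)/560 - 61*log(s + 4)/420 + C

Factor the denominator: (s - 6)*(s - 5)*(s - 3)*(s + 2)*(s + 4).
Partial-fraction decomposition: -61/(420*(s + 4)) + 31/(560*(s + 2)) + 17/(105*(s - 3)) - 31/(21*(s - 5)) + 337/(240*(s - 6)).
Integrate each term: A/(s−a) contributes A·log|s−a|.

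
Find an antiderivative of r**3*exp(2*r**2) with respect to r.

Let u = r², du = 2r dr; rewrite as (1/2)∫ u^1·exp(2u) du.
Now integrate by parts 1 time.

(2*r**2 - 1)*exp(2*r**2)/8 + C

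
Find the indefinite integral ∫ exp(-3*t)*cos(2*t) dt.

2*exp(-3*t)*sin(2*t)/13 - 3*exp(-3*t)*cos(2*t)/13 + C

Let I denote the integral. Integrate by parts with u = cos(2*t), dv = exp(-3*t) dt, so v = -exp(-3*t)/3: I = -exp(-3*t)*cos(2*t)/3 − (2/3)·∫ exp(-3*t)*sin(2*t) dt.
Apply parts again with u = sin(2*t), dv = exp(-3*t) dt: ∫ exp(-3*t)*sin(2*t) dt = -exp(-3*t)*sin(2*t)/3 + (2/3)·I. Substituting back brings back I: I = 2*exp(-3*t)*sin(2*t)/9 - exp(-3*t)*cos(2*t)/3 − (4/9)·I.
Solving for I: (1 + 4/9)·I equals the remaining terms, so I = (9/13)·(2*exp(-3*t)*sin(2*t)/9 - exp(-3*t)*cos(2*t)/3).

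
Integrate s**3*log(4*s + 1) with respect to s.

s**4*log(4*s + 1)/4 - s**4/16 + s**3/48 - s**2/128 + s/256 - log(4*s + 1)/1024 + C

Use integration by parts with u = log(4*s + 1), dv = s**3 ds.
Then du = 4/(4*s + 1) ds and v = s**4/4.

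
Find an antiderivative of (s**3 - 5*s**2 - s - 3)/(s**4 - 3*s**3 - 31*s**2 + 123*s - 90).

Factor the denominator: (s - 5)*(s - 3)*(s - 1)*(s + 6).
Partial-fraction decomposition: 131/(231*(s + 6)) - 1/(7*(s - 1)) + 2/(3*(s - 3)) - 1/(11*(s - 5)).
Integrate each term: A/(s−a) contributes A·log|s−a|.

-log(s - 5)/11 + 2*log(s - 3)/3 - log(s - 1)/7 + 131*log(s + 6)/231 + C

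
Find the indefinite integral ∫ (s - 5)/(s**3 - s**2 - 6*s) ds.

5*log(s)/6 - 2*log(s - 3)/15 - 7*log(s + 2)/10 + C

Factor the denominator: s*(s - 3)*(s + 2).
Partial-fraction decomposition: -7/(10*(s + 2)) - 2/(15*(s - 3)) + 5/(6*s).
Integrate each term: A/(s−a) contributes A·log|s−a|.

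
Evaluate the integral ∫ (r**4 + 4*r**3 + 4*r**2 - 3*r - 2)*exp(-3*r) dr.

Use integration by parts with u = r**4 + 4*r**3 + 4*r**2 - 3*r - 2, dv = exp(-3*r) dr, so v = -exp(-3*r)/3.
Apply parts 4 times (tabular method): alternate signs, differentiate u down to 0, integrate dv up.

(-27*r**4 - 144*r**3 - 252*r**2 - 87*r + 25)*exp(-3*r)/81 + C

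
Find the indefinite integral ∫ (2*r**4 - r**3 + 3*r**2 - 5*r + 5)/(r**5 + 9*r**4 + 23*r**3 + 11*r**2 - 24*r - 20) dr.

Factor the denominator: (r - 1)*(r + 1)*(r + 2)**2*(r + 5).
Partial-fraction decomposition: 185/(27*(r + 5)) - 26/(9*(r + 2)) + 67/(9*(r + 2)**2) - 2/(r + 1) + 1/(27*(r - 1)).
Integrate each term; A/(r−a) gives A·log|r−a|; A/(r−a)² gives −A/(r−a).

log(r - 1)/27 - 2*log(r + 1) - 26*log(r + 2)/9 + 185*log(r + 5)/27 - 67/(9*r + 18) + C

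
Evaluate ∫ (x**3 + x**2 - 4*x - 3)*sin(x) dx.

Use integration by parts with u = x**3 + x**2 - 4*x - 3, dv = sin(x) dx, so v = -cos(x).
Apply parts 3 times (tabular method): alternate signs, differentiate u down to 0, integrate dv up.

-x**3*cos(x) + 3*x**2*sin(x) - x**2*cos(x) + 2*x*sin(x) + 10*x*cos(x) - 10*sin(x) + 5*cos(x) + C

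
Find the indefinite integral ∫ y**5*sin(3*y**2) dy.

Let u = y², du = 2y dy; rewrite as (1/2)∫ u^2·sin(3u) du.
Now integrate by parts 2 times.

-y**4*cos(3*y**2)/6 + y**2*sin(3*y**2)/9 + cos(3*y**2)/27 + C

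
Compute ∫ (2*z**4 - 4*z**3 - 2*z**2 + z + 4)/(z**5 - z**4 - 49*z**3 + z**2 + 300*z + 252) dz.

3343*log(z - 7)/3744 - 43*log(z - 3)/720 + 7*log(z + 1)/160 - 29*log(z + 2)/90 + 1691*log(z + 6)/1170 + C

Factor the denominator: (z - 7)*(z - 3)*(z + 1)*(z + 2)*(z + 6).
Partial-fraction decomposition: 1691/(1170*(z + 6)) - 29/(90*(z + 2)) + 7/(160*(z + 1)) - 43/(720*(z - 3)) + 3343/(3744*(z - 7)).
Integrate each term: A/(z−a) contributes A·log|z−a|.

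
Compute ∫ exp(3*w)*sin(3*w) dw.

Let I denote the integral. Integrate by parts with u = sin(3*w), dv = exp(3*w) dw, so v = exp(3*w)/3: I = exp(3*w)*sin(3*w)/3 − ∫ exp(3*w)*cos(3*w) dw.
Apply parts again with u = cos(3*w), dv = exp(3*w) dw: ∫ exp(3*w)*cos(3*w) dw = exp(3*w)*cos(3*w)/3 + I. Substituting back brings back I: I = exp(3*w)*sin(3*w)/3 - exp(3*w)*cos(3*w)/3 − I.
Solving for I: (1 + 1)·I equals the remaining terms, so I = (1/2)·(exp(3*w)*sin(3*w)/3 - exp(3*w)*cos(3*w)/3).

exp(3*w)*sin(3*w)/6 - exp(3*w)*cos(3*w)/6 + C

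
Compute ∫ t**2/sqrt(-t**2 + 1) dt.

Substitute t = sin(θ), so dt = cos(θ) dθ and the radical becomes sqrt(-t**2 + 1) = cos(θ) by the Pythagorean identity.
Integrate the resulting trig expression in θ, then back-substitute θ = asin(t), sin(θ) = t, cos(θ) = sqrt(-t**2 + 1) (absorbing any constant into C).

-t*sqrt(-t**2 + 1)/2 + asin(t)/2 + C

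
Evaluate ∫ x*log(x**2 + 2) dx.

x**2*log(x**2 + 2)/2 - x**2/2 + log(x**2 + 2) + C

Let u = x**2 + 2, so du = (2*x) dx.
The integral becomes (1/2)·∫ log(u) du; integrate by parts with u′=log(u), dv′=du.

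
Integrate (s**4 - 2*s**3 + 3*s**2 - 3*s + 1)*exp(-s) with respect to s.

(-s**4 - 2*s**3 - 9*s**2 - 15*s - 16)*exp(-s) + C

Use integration by parts with u = s**4 - 2*s**3 + 3*s**2 - 3*s + 1, dv = exp(-s) ds, so v = -exp(-s).
Apply parts 4 times (tabular method): alternate signs, differentiate u down to 0, integrate dv up.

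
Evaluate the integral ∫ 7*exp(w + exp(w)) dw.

7*exp(exp(w)) + C

Let u = exp(w), so du = (exp(w)) dw.
Rewriting, the integral becomes 7·∫ e^u du = 7·e^u.
Substituting back, u = exp(w).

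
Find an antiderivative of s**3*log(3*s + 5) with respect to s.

Use integration by parts with u = log(3*s + 5), dv = s**3 ds.
Then du = 3/(3*s + 5) ds and v = s**4/4.

s**4*log(3*s + 5)/4 - s**4/16 + 5*s**3/36 - 25*s**2/72 + 125*s/108 - 625*log(3*s + 5)/324 + C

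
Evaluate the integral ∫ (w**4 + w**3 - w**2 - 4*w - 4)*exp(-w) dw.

Use integration by parts with u = w**4 + w**3 - w**2 - 4*w - 4, dv = exp(-w) dw, so v = -exp(-w).
Apply parts 4 times (tabular method): alternate signs, differentiate u down to 0, integrate dv up.

(-w**4 - 5*w**3 - 14*w**2 - 24*w - 20)*exp(-w) + C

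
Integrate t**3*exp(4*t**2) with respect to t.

Let u = t², du = 2t dt; rewrite as (1/2)∫ u^1·exp(4u) du.
Now integrate by parts 1 time.

(4*t**2 - 1)*exp(4*t**2)/32 + C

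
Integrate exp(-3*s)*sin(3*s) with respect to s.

Let I denote the integral. Integrate by parts with u = sin(3*s), dv = exp(-3*s) ds, so v = -exp(-3*s)/3: I = -exp(-3*s)*sin(3*s)/3 + ∫ exp(-3*s)*cos(3*s) ds.
Apply parts again with u = cos(3*s), dv = exp(-3*s) ds: ∫ exp(-3*s)*cos(3*s) ds = -exp(-3*s)*cos(3*s)/3 − I. Substituting back brings back I: I = -exp(-3*s)*sin(3*s)/3 - exp(-3*s)*cos(3*s)/3 − I.
Solving for I: (1 + 1)·I equals the remaining terms, so I = (1/2)·(-exp(-3*s)*sin(3*s)/3 - exp(-3*s)*cos(3*s)/3).

-exp(-3*s)*sin(3*s)/6 - exp(-3*s)*cos(3*s)/6 + C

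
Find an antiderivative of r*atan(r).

Use integration by parts with u = arctan(r), dv = r dr.
Then du = 1/(r**2 + 1) dr.

r**2*atan(r)/2 - r/2 + atan(r)/2 + C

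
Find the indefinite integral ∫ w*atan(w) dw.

w**2*atan(w)/2 - w/2 + atan(w)/2 + C

Use integration by parts with u = arctan(w), dv = w dw.
Then du = 1/(w**2 + 1) dw.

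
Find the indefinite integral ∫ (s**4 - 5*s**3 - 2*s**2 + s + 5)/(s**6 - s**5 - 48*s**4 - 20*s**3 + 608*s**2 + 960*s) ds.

log(s)/192 + 31*log(s - 6)/960 + 8*log(s - 5)/567 - 51*log(s + 2)/448 + 1613*log(s + 4)/25920 - 109/(144*s + 576) + C

Factor the denominator: s*(s - 6)*(s - 5)*(s + 2)*(s + 4)**2.
Partial-fraction decomposition: 1613/(25920*(s + 4)) + 109/(144*(s + 4)**2) - 51/(448*(s + 2)) + 8/(567*(s - 5)) + 31/(960*(s - 6)) + 1/(192*s).
Integrate each term; A/(s−a) gives A·log|s−a|; A/(s−a)² gives −A/(s−a).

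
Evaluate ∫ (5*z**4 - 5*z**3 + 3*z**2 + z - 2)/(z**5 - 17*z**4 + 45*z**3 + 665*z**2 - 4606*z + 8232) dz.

Factor the denominator: (z - 7)**2*(z - 6)*(z - 4)*(z + 7).
Partial-fraction decomposition: 533/(1078*(z + 7)) - 505/(99*(z - 4)) + 212/(z - 6) - 178511/(882*(z - 7)) + 5221/(21*(z - 7)**2).
Integrate each term; A/(z−a) gives A·log|z−a|; A/(z−a)² gives −A/(z−a).

-178511*log(z - 7)/882 + 212*log(z - 6) - 505*log(z - 4)/99 + 533*log(z + 7)/1078 - 5221/(21*z - 147) + C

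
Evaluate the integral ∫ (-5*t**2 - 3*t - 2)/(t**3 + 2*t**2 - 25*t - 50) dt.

-71*log(t - 5)/35 + 16*log(t + 2)/21 - 56*log(t + 5)/15 + C

Factor the denominator: (t - 5)*(t + 2)*(t + 5).
Partial-fraction decomposition: -56/(15*(t + 5)) + 16/(21*(t + 2)) - 71/(35*(t - 5)).
Integrate each term: A/(t−a) contributes A·log|t−a|.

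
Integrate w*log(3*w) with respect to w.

w**2*(log(w) + log(3))/2 - w**2/4 + C

Use integration by parts with u = log(3*w), dv = w dw.
Then du = 1/w dw and v = w**2/2.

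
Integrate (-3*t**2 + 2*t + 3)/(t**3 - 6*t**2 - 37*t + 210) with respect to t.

Factor the denominator: (t - 7)*(t - 5)*(t + 6).
Partial-fraction decomposition: -9/(11*(t + 6)) + 31/(11*(t - 5)) - 5/(t - 7).
Integrate each term: A/(t−a) contributes A·log|t−a|.

-5*log(t - 7) + 31*log(t - 5)/11 - 9*log(t + 6)/11 + C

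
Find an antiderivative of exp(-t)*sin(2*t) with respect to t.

-exp(-t)*sin(2*t)/5 - 2*exp(-t)*cos(2*t)/5 + C

Let I denote the integral. Integrate by parts with u = sin(2*t), dv = exp(-t) dt, so v = -exp(-t): I = -exp(-t)*sin(2*t) + 2·∫ exp(-t)*cos(2*t) dt.
Apply parts again with u = cos(2*t), dv = exp(-t) dt: ∫ exp(-t)*cos(2*t) dt = -exp(-t)*cos(2*t) − 2·I. Substituting back brings back I: I = -exp(-t)*sin(2*t) - 2*exp(-t)*cos(2*t) − 4·I.
Solving for I: (1 + 4)·I equals the remaining terms, so I = (1/5)·(-exp(-t)*sin(2*t) - 2*exp(-t)*cos(2*t)).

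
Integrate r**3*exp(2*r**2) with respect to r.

Let u = r², du = 2r dr; rewrite as (1/2)∫ u^1·exp(2u) du.
Now integrate by parts 1 time.

(2*r**2 - 1)*exp(2*r**2)/8 + C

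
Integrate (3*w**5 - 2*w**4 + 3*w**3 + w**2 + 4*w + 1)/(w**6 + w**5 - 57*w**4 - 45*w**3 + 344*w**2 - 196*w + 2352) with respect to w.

Factor the denominator: (w - 7)*(w - 3)*(w + 4)*(w + 7)*(w**2 + 4).
Partial-fraction decomposition: (121*w - 144)/(2756*(w**2 + 4)) + 5623/(2226*(w + 7)) - 755/(924*(w + 4)) - 67/(364*(w - 3)) + 23363/(16324*(w - 7)).
Integrate each term; A/(w−a) gives A·log|w−a|; the (Bw+D)/(w²+p²) term gives a log and an atan.

23363*log(w - 7)/16324 - 67*log(w - 3)/364 - 755*log(w + 4)/924 + 5623*log(w + 7)/2226 + 121*log(w**2 + 4)/5512 - 18*atan(w/2)/689 + C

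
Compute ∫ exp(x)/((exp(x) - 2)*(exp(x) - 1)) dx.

log(exp(x) - 2) - log(exp(x) - 1) + C

Let u = e^x, du = e^x dx.
The integral becomes ∫ du/((u-1)(u-2)); decompose into partial fractions.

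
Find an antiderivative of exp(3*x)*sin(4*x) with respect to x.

Let I denote the integral. Integrate by parts with u = sin(4*x), dv = exp(3*x) dx, so v = exp(3*x)/3: I = exp(3*x)*sin(4*x)/3 − (4/3)·∫ exp(3*x)*cos(4*x) dx.
Apply parts again with u = cos(4*x), dv = exp(3*x) dx: ∫ exp(3*x)*cos(4*x) dx = exp(3*x)*cos(4*x)/3 + (4/3)·I. Substituting back brings back I: I = exp(3*x)*sin(4*x)/3 - 4*exp(3*x)*cos(4*x)/9 − (16/9)·I.
Solving for I: (1 + 16/9)·I equals the remaining terms, so I = (9/25)·(exp(3*x)*sin(4*x)/3 - 4*exp(3*x)*cos(4*x)/9).

3*exp(3*x)*sin(4*x)/25 - 4*exp(3*x)*cos(4*x)/25 + C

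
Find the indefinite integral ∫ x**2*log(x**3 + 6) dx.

Let u = x**3 + 6, so du = (3*x**2) dx.
The integral becomes (1/3)·∫ log(u) du; integrate by parts with u′=log(u), dv′=du.

x**3*log(x**3 + 6)/3 - x**3/3 + 2*log(x**3 + 6) + C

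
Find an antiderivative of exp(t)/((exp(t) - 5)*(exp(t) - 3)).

log(exp(t) - 5)/2 - log(exp(t) - 3)/2 + C

Let u = e^t, du = e^t dt.
The integral becomes ∫ du/((u-5)(u-3)); decompose into partial fractions.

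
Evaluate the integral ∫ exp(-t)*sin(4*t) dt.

Let I denote the integral. Integrate by parts with u = sin(4*t), dv = exp(-t) dt, so v = -exp(-t): I = -exp(-t)*sin(4*t) + 4·∫ exp(-t)*cos(4*t) dt.
Apply parts again with u = cos(4*t), dv = exp(-t) dt: ∫ exp(-t)*cos(4*t) dt = -exp(-t)*cos(4*t) − 4·I. Substituting back brings back I: I = -exp(-t)*sin(4*t) - 4*exp(-t)*cos(4*t) − 16·I.
Solving for I: (1 + 16)·I equals the remaining terms, so I = (1/17)·(-exp(-t)*sin(4*t) - 4*exp(-t)*cos(4*t)).

-exp(-t)*sin(4*t)/17 - 4*exp(-t)*cos(4*t)/17 + C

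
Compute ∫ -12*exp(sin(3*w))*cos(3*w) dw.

-4*exp(sin(3*w)) + C

Let u = sin(3*w), so du = (3*cos(3*w)) dw.
Rewriting, the integral becomes -4·∫ e^u du = -4·e^u.
Substituting back, u = sin(3*w).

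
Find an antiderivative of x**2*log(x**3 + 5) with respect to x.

Let u = x**3 + 5, so du = (3*x**2) dx.
The integral becomes (1/3)·∫ log(u) du; integrate by parts with u′=log(u), dv′=du.

x**3*log(x**3 + 5)/3 - x**3/3 + 5*log(x**3 + 5)/3 + C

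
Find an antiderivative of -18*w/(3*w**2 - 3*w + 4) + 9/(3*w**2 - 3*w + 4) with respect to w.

Let u = 3*w**2 - 3*w + 4, so du = (6*w - 3) dw.
Rewriting, the integral becomes -3·∫ 1/u du = -3·log(u).
Substituting back, u = 3*w**2 - 3*w + 4.

-3*log(3*w**2 - 3*w + 4) + C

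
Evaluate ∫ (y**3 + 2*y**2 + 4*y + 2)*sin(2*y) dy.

-y**3*cos(2*y)/2 + 3*y**2*sin(2*y)/4 - y**2*cos(2*y) + y*sin(2*y) - 5*y*cos(2*y)/4 + 5*sin(2*y)/8 - cos(2*y)/2 + C

Use integration by parts with u = y**3 + 2*y**2 + 4*y + 2, dv = sin(2*y) dy, so v = -cos(2*y)/2.
Apply parts 3 times (tabular method): alternate signs, differentiate u down to 0, integrate dv up.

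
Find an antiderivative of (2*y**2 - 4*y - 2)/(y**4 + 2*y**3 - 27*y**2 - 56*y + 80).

Factor the denominator: (y - 5)*(y - 1)*(y + 4)**2.
Partial-fraction decomposition: -256/(2025*(y + 4)) + 46/(45*(y + 4)**2) + 1/(25*(y - 1)) + 7/(81*(y - 5)).
Integrate each term; A/(y−a) gives A·log|y−a|; A/(y−a)² gives −A/(y−a).

7*log(y - 5)/81 + log(y - 1)/25 - 256*log(y + 4)/2025 - 46/(45*y + 180) + C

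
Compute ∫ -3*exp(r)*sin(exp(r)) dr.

3*cos(exp(r)) + C

Let u = exp(r), so du = (exp(r)) dr.
Rewriting, the integral becomes -3·∫ sin(u) du = -3·-cos(u).
Substituting back, u = exp(r).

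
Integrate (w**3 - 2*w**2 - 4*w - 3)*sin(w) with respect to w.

-w**3*cos(w) + 3*w**2*sin(w) + 2*w**2*cos(w) - 4*w*sin(w) + 10*w*cos(w) - 10*sin(w) - cos(w) + C

Use integration by parts with u = w**3 - 2*w**2 - 4*w - 3, dv = sin(w) dw, so v = -cos(w).
Apply parts 3 times (tabular method): alternate signs, differentiate u down to 0, integrate dv up.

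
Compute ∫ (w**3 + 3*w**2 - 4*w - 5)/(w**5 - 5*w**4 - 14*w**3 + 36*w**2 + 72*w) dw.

-5*log(w)/72 + 295*log(w - 6)/1152 - 37*log(w - 3)/225 - 71*log(w + 2)/3200 + 7/(80*w + 160) + C

Factor the denominator: w*(w - 6)*(w - 3)*(w + 2)**2.
Partial-fraction decomposition: -71/(3200*(w + 2)) - 7/(80*(w + 2)**2) - 37/(225*(w - 3)) + 295/(1152*(w - 6)) - 5/(72*w).
Integrate each term; A/(w−a) gives A·log|w−a|; A/(w−a)² gives −A/(w−a).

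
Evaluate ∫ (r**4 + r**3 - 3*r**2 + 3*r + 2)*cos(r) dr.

Use integration by parts with u = r**4 + r**3 - 3*r**2 + 3*r + 2, dv = cos(r) dr, so v = sin(r).
Apply parts 4 times (tabular method): alternate signs, differentiate u down to 0, integrate dv up.

r**4*sin(r) + r**3*sin(r) + 4*r**3*cos(r) - 15*r**2*sin(r) + 3*r**2*cos(r) - 3*r*sin(r) - 30*r*cos(r) + 32*sin(r) - 3*cos(r) + C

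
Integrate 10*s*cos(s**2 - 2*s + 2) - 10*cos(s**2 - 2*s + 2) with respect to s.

Let u = s**2 - 2*s + 2, so du = (2*s - 2) ds.
Rewriting, the integral becomes 5·∫ cos(u) du = 5·sin(u).
Substituting back, u = s**2 - 2*s + 2.

5*sin(s**2 - 2*s + 2) + C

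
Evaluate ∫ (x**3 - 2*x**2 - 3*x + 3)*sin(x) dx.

Use integration by parts with u = x**3 - 2*x**2 - 3*x + 3, dv = sin(x) dx, so v = -cos(x).
Apply parts 3 times (tabular method): alternate signs, differentiate u down to 0, integrate dv up.

-x**3*cos(x) + 3*x**2*sin(x) + 2*x**2*cos(x) - 4*x*sin(x) + 9*x*cos(x) - 9*sin(x) - 7*cos(x) + C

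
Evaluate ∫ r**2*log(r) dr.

Use integration by parts with u = log(r), dv = r**2 dr.
Then du = 1/r dr and v = r**3/3.

r**3*log(r)/3 - r**3/9 + C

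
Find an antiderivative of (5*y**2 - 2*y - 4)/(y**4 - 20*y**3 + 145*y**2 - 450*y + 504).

227*log(y - 7)/12 - 82*log(y - 6)/3 + 34*log(y - 4)/3 - 35*log(y - 3)/12 + C

Factor the denominator: (y - 7)*(y - 6)*(y - 4)*(y - 3).
Partial-fraction decomposition: -35/(12*(y - 3)) + 34/(3*(y - 4)) - 82/(3*(y - 6)) + 227/(12*(y - 7)).
Integrate each term: A/(y−a) contributes A·log|y−a|.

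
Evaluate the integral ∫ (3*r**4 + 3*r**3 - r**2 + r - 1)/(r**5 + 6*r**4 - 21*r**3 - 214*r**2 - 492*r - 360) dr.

4505*log(r - 6)/6336 + 1813*log(r + 2)/576 - 149*log(r + 3)/18 + 1469*log(r + 5)/198 + 17/(24*r + 48) + C

Factor the denominator: (r - 6)*(r + 2)**2*(r + 3)*(r + 5).
Partial-fraction decomposition: 1469/(198*(r + 5)) - 149/(18*(r + 3)) + 1813/(576*(r + 2)) - 17/(24*(r + 2)**2) + 4505/(6336*(r - 6)).
Integrate each term; A/(r−a) gives A·log|r−a|; A/(r−a)² gives −A/(r−a).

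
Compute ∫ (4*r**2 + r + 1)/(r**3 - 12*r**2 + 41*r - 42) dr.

51*log(r - 7)/5 - 10*log(r - 3) + 19*log(r - 2)/5 + C

Factor the denominator: (r - 7)*(r - 3)*(r - 2).
Partial-fraction decomposition: 19/(5*(r - 2)) - 10/(r - 3) + 51/(5*(r - 7)).
Integrate each term: A/(r−a) contributes A·log|r−a|.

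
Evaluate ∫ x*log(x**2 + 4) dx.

x**2*log(x**2 + 4)/2 - x**2/2 + 2*log(x**2 + 4) + C

Let u = x**2 + 4, so du = (2*x) dx.
The integral becomes (1/2)·∫ log(u) du; integrate by parts with u′=log(u), dv′=du.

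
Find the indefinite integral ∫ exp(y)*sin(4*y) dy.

exp(y)*sin(4*y)/17 - 4*exp(y)*cos(4*y)/17 + C

Let I denote the integral. Integrate by parts with u = sin(4*y), dv = exp(y) dy, so v = exp(y): I = exp(y)*sin(4*y) − 4·∫ exp(y)*cos(4*y) dy.
Apply parts again with u = cos(4*y), dv = exp(y) dy: ∫ exp(y)*cos(4*y) dy = exp(y)*cos(4*y) + 4·I. Substituting back brings back I: I = exp(y)*sin(4*y) - 4*exp(y)*cos(4*y) − 16·I.
Solving for I: (1 + 16)·I equals the remaining terms, so I = (1/17)·(exp(y)*sin(4*y) - 4*exp(y)*cos(4*y)).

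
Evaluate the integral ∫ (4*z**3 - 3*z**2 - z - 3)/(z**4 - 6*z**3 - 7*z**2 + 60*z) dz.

-log(z)/20 + 417*log(z - 5)/40 - 201*log(z - 4)/28 + 45*log(z + 3)/56 + C

Factor the denominator: z*(z - 5)*(z - 4)*(z + 3).
Partial-fraction decomposition: 45/(56*(z + 3)) - 201/(28*(z - 4)) + 417/(40*(z - 5)) - 1/(20*z).
Integrate each term: A/(z−a) contributes A·log|z−a|.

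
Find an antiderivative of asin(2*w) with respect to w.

w*asin(2*w) + sqrt(-4*w**2 + 1)/2 + C

Use integration by parts with u = arcsin(2*w), dv = dw.
Then du = 2/sqrt(-4*w**2 + 1) dw.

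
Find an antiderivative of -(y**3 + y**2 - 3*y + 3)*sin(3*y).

Use integration by parts with u = y**3 + y**2 - 3*y + 3, dv = -sin(3*y) dy, so v = cos(3*y)/3.
Apply parts 3 times (tabular method): alternate signs, differentiate u down to 0, integrate dv up.

y**3*cos(3*y)/3 - y**2*sin(3*y)/3 + y**2*cos(3*y)/3 - 2*y*sin(3*y)/9 - 11*y*cos(3*y)/9 + 11*sin(3*y)/27 + 25*cos(3*y)/27 + C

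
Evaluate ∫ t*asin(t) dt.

t**2*asin(t)/2 + t*sqrt(-t**2 + 1)/4 - asin(t)/4 + C

Use integration by parts with u = arcsin(t), dv = t dt.
Then du = 1/sqrt(-t**2 + 1) dt.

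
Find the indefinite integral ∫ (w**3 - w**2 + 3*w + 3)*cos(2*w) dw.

Use integration by parts with u = w**3 - w**2 + 3*w + 3, dv = cos(2*w) dw, so v = sin(2*w)/2.
Apply parts 3 times (tabular method): alternate signs, differentiate u down to 0, integrate dv up.

w**3*sin(2*w)/2 - w**2*sin(2*w)/2 + 3*w**2*cos(2*w)/4 + 3*w*sin(2*w)/4 - w*cos(2*w)/2 + 7*sin(2*w)/4 + 3*cos(2*w)/8 + C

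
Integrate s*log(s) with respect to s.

s**2*log(s)/2 - s**2/4 + C

Use integration by parts with u = log(s), dv = s ds.
Then du = 1/s ds and v = s**2/2.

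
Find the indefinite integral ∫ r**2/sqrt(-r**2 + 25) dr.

-r*sqrt(-r**2 + 25)/2 + 25*asin(r/5)/2 + C

Substitute r = 5·sin(θ), so dr = 5·cos(θ) dθ and the radical becomes sqrt(-r**2 + 25) = 5·cos(θ) by the Pythagorean identity.
Integrate the resulting trig expression in θ, then back-substitute θ = asin(r/5), sin(θ) = r/5, cos(θ) = sqrt(-r**2 + 25)/5 (absorbing any constant into C).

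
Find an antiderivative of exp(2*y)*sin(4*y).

exp(2*y)*sin(4*y)/10 - exp(2*y)*cos(4*y)/5 + C

Let I denote the integral. Integrate by parts with u = sin(4*y), dv = exp(2*y) dy, so v = exp(2*y)/2: I = exp(2*y)*sin(4*y)/2 − 2·∫ exp(2*y)*cos(4*y) dy.
Apply parts again with u = cos(4*y), dv = exp(2*y) dy: ∫ exp(2*y)*cos(4*y) dy = exp(2*y)*cos(4*y)/2 + 2·I. Substituting back brings back I: I = exp(2*y)*sin(4*y)/2 - exp(2*y)*cos(4*y) − 4·I.
Solving for I: (1 + 4)·I equals the remaining terms, so I = (1/5)·(exp(2*y)*sin(4*y)/2 - exp(2*y)*cos(4*y)).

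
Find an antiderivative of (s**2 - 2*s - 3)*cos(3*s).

Use integration by parts with u = s**2 - 2*s - 3, dv = cos(3*s) ds, so v = sin(3*s)/3.
Apply parts 2 times (tabular method): alternate signs, differentiate u down to 0, integrate dv up.

s**2*sin(3*s)/3 - 2*s*sin(3*s)/3 + 2*s*cos(3*s)/9 - 29*sin(3*s)/27 - 2*cos(3*s)/9 + C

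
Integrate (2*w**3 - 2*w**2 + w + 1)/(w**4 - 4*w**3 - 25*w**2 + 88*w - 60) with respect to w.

367*log(w - 6)/220 - 11*log(w - 2)/28 + log(w - 1)/15 + 152*log(w + 5)/231 + C

Factor the denominator: (w - 6)*(w - 2)*(w - 1)*(w + 5).
Partial-fraction decomposition: 152/(231*(w + 5)) + 1/(15*(w - 1)) - 11/(28*(w - 2)) + 367/(220*(w - 6)).
Integrate each term: A/(w−a) contributes A·log|w−a|.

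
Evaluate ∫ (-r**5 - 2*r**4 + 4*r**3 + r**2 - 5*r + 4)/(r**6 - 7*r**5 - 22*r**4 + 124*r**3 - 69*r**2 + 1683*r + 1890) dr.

-20219*log(r - 7)/5568 + 9494*log(r - 6)/3465 + log(r + 1)/448 - 1429*log(r + 5)/17952 - 2779*log(r**2 + 9)/177480 - 12323*atan(r/3)/88740 + C

Factor the denominator: (r - 7)*(r - 6)*(r + 1)*(r + 5)*(r**2 + 9).
Partial-fraction decomposition: -(2779*r + 36969)/(88740*(r**2 + 9)) - 1429/(17952*(r + 5)) + 1/(448*(r + 1)) + 9494/(3465*(r - 6)) - 20219/(5568*(r - 7)).
Integrate each term; A/(r−a) gives A·log|r−a|; the (Br+D)/(r²+p²) term gives a log and an atan.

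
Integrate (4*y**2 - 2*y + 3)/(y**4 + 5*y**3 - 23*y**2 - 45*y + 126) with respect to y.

11*log(y - 3)/20 - log(y - 2)/3 + 3*log(y + 3)/8 - 71*log(y + 7)/120 + C

Factor the denominator: (y - 3)*(y - 2)*(y + 3)*(y + 7).
Partial-fraction decomposition: -71/(120*(y + 7)) + 3/(8*(y + 3)) - 1/(3*(y - 2)) + 11/(20*(y - 3)).
Integrate each term: A/(y−a) contributes A·log|y−a|.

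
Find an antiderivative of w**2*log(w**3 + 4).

w**3*log(w**3 + 4)/3 - w**3/3 + 4*log(w**3 + 4)/3 + C

Let u = w**3 + 4, so du = (3*w**2) dw.
The integral becomes (1/3)·∫ log(u) du; integrate by parts with u′=log(u), dv′=du.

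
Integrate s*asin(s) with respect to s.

s**2*asin(s)/2 + s*sqrt(-s**2 + 1)/4 - asin(s)/4 + C

Use integration by parts with u = arcsin(s), dv = s ds.
Then du = 1/sqrt(-s**2 + 1) ds.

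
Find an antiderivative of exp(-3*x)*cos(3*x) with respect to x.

exp(-3*x)*sin(3*x)/6 - exp(-3*x)*cos(3*x)/6 + C

Let I denote the integral. Integrate by parts with u = cos(3*x), dv = exp(-3*x) dx, so v = -exp(-3*x)/3: I = -exp(-3*x)*cos(3*x)/3 − ∫ exp(-3*x)*sin(3*x) dx.
Apply parts again with u = sin(3*x), dv = exp(-3*x) dx: ∫ exp(-3*x)*sin(3*x) dx = -exp(-3*x)*sin(3*x)/3 + I. Substituting back brings back I: I = exp(-3*x)*sin(3*x)/3 - exp(-3*x)*cos(3*x)/3 − I.
Solving for I: (1 + 1)·I equals the remaining terms, so I = (1/2)·(exp(-3*x)*sin(3*x)/3 - exp(-3*x)*cos(3*x)/3).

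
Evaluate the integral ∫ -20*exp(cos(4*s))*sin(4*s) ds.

Let u = cos(4*s), so du = (-4*sin(4*s)) ds.
Rewriting, the integral becomes 5·∫ e^u du = 5·e^u.
Substituting back, u = cos(4*s).

5*exp(cos(4*s)) + C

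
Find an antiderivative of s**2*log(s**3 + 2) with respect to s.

s**3*log(s**3 + 2)/3 - s**3/3 + 2*log(s**3 + 2)/3 + C

Let u = s**3 + 2, so du = (3*s**2) ds.
The integral becomes (1/3)·∫ log(u) du; integrate by parts with u′=log(u), dv′=du.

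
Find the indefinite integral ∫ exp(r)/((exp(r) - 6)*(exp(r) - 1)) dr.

log(exp(r) - 6)/5 - log(exp(r) - 1)/5 + C

Let u = e^r, du = e^r dr.
The integral becomes ∫ du/((u-1)(u-6)); decompose into partial fractions.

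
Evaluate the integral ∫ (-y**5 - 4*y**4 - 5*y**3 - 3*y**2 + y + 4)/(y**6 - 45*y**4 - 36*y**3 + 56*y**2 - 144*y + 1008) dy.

Factor the denominator: (y - 7)*(y - 2)*(y + 3)*(y + 6)*(y**2 + 4).
Partial-fraction decomposition: (37*y - 1437)/(13780*(y**2 + 4)) - 137/(480*(y + 6)) + 14/(975*(y + 3)) + 71/(800*(y - 2)) - 1087/(1325*(y - 7)).
Integrate each term; A/(y−a) gives A·log|y−a|; the (By+D)/(y²+p²) term gives a log and an atan.

-1087*log(y - 7)/1325 + 71*log(y - 2)/800 + 14*log(y + 3)/975 - 137*log(y + 6)/480 + 37*log(y**2 + 4)/27560 - 1437*atan(y/2)/27560 + C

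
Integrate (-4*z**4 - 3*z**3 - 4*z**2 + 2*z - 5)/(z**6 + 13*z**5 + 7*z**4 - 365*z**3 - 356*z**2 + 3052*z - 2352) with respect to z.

Factor the denominator: (z - 4)*(z - 2)*(z - 1)*(z + 6)*(z + 7)**2.
Partial-fraction decomposition: -865855/(104544*(z + 7)) - 1465/(132*(z + 7)**2) + 671/(80*(z + 6)) - 1/(96*(z - 1)) + 35/(432*(z - 2)) - 1277/(7260*(z - 4)).
Integrate each term; A/(z−a) gives A·log|z−a|; A/(z−a)² gives −A/(z−a).

-1277*log(z - 4)/7260 + 35*log(z - 2)/432 - log(z - 1)/96 + 671*log(z + 6)/80 - 865855*log(z + 7)/104544 + 1465/(132*z + 924) + C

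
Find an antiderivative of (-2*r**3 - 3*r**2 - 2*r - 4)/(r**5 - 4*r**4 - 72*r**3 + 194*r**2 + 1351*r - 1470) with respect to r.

Factor the denominator: (r - 7)**2*(r - 1)*(r + 5)*(r + 6).
Partial-fraction decomposition: 332/(1183*(r + 6)) - 181/(864*(r + 5)) - 11/(1512*(r - 1)) - 3109/(48672*(r - 7)) - 851/(936*(r - 7)**2).
Integrate each term; A/(r−a) gives A·log|r−a|; A/(r−a)² gives −A/(r−a).

-3109*log(r - 7)/48672 - 11*log(r - 1)/1512 - 181*log(r + 5)/864 + 332*log(r + 6)/1183 + 851/(936*r - 6552) + C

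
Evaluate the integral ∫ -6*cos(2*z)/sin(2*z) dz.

Let u = sin(2*z), so du = (2*cos(2*z)) dz.
Rewriting, the integral becomes -3·∫ 1/u du = -3·log(u).
Substituting back, u = sin(2*z).

-3*log(sin(2*z)) + C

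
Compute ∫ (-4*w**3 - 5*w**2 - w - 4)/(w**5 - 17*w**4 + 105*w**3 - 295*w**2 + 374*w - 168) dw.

Factor the denominator: (w - 7)*(w - 4)*(w - 3)*(w - 2)*(w - 1).
Partial-fraction decomposition: -7/(18*(w - 1)) + 29/(5*(w - 2)) - 20/(w - 3) + 172/(9*(w - 4)) - 407/(90*(w - 7)).
Integrate each term: A/(w−a) contributes A·log|w−a|.

-407*log(w - 7)/90 + 172*log(w - 4)/9 - 20*log(w - 3) + 29*log(w - 2)/5 - 7*log(w - 1)/18 + C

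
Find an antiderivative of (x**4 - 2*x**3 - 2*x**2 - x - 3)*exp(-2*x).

(-2*x**4 + 4*x**2 + 6*x + 9)*exp(-2*x)/4 + C

Use integration by parts with u = x**4 - 2*x**3 - 2*x**2 - x - 3, dv = exp(-2*x) dx, so v = -exp(-2*x)/2.
Apply parts 4 times (tabular method): alternate signs, differentiate u down to 0, integrate dv up.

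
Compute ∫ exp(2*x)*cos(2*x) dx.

exp(2*x)*sin(2*x)/4 + exp(2*x)*cos(2*x)/4 + C

Let I denote the integral. Integrate by parts with u = cos(2*x), dv = exp(2*x) dx, so v = exp(2*x)/2: I = exp(2*x)*cos(2*x)/2 + ∫ exp(2*x)*sin(2*x) dx.
Apply parts again with u = sin(2*x), dv = exp(2*x) dx: ∫ exp(2*x)*sin(2*x) dx = exp(2*x)*sin(2*x)/2 − I. Substituting back brings back I: I = exp(2*x)*sin(2*x)/2 + exp(2*x)*cos(2*x)/2 − I.
Solving for I: (1 + 1)·I equals the remaining terms, so I = (1/2)·(exp(2*x)*sin(2*x)/2 + exp(2*x)*cos(2*x)/2).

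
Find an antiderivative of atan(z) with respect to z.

Use integration by parts with u = arctan(z), dv = dz.
Then du = 1/(z**2 + 1) dz.

z*atan(z) - log(z**2 + 1)/2 + C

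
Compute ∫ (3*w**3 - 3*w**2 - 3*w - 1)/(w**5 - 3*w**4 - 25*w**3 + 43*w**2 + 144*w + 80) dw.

Factor the denominator: (w - 5)*(w - 4)*(w + 1)**2*(w + 4).
Partial-fraction decomposition: -229/(648*(w + 4)) + 89/(675*(w + 1)) - 2/(45*(w + 1)**2) - 131/(200*(w - 4)) + 71/(81*(w - 5)).
Integrate each term; A/(w−a) gives A·log|w−a|; A/(w−a)² gives −A/(w−a).

71*log(w - 5)/81 - 131*log(w - 4)/200 + 89*log(w + 1)/675 - 229*log(w + 4)/648 + 2/(45*w + 45) + C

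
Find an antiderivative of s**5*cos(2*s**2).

s**4*sin(2*s**2)/4 + s**2*cos(2*s**2)/4 - sin(2*s**2)/8 + C

Let u = s², du = 2s ds; rewrite as (1/2)∫ u^2·cos(2u) du.
Now integrate by parts 2 times.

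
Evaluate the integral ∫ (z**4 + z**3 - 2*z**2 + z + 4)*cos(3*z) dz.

z**4*sin(3*z)/3 + z**3*sin(3*z)/3 + 4*z**3*cos(3*z)/9 - 10*z**2*sin(3*z)/9 + z**2*cos(3*z)/3 + z*sin(3*z)/9 - 20*z*cos(3*z)/27 + 128*sin(3*z)/81 + cos(3*z)/27 + C

Use integration by parts with u = z**4 + z**3 - 2*z**2 + z + 4, dv = cos(3*z) dz, so v = sin(3*z)/3.
Apply parts 4 times (tabular method): alternate signs, differentiate u down to 0, integrate dv up.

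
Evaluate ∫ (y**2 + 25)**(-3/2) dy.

Substitute y = 5·tan(θ), so dy = 5·sec(θ)^2 dθ and the radical becomes sqrt(y**2 + 25) = 5·sec(θ) by the Pythagorean identity.
Integrate the resulting trig expression in θ, then back-substitute tan(θ) = y/5, sec(θ) = sqrt(y**2 + 25)/5 (absorbing any constant into C).

y/(25*sqrt(y**2 + 25)) + C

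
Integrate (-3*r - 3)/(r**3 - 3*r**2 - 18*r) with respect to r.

log(r)/6 - 7*log(r - 6)/18 + 2*log(r + 3)/9 + C

Factor the denominator: r*(r - 6)*(r + 3).
Partial-fraction decomposition: 2/(9*(r + 3)) - 7/(18*(r - 6)) + 1/(6*r).
Integrate each term: A/(r−a) contributes A·log|r−a|.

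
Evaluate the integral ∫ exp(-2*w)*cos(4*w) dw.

Let I denote the integral. Integrate by parts with u = cos(4*w), dv = exp(-2*w) dw, so v = -exp(-2*w)/2: I = -exp(-2*w)*cos(4*w)/2 − 2·∫ exp(-2*w)*sin(4*w) dw.
Apply parts again with u = sin(4*w), dv = exp(-2*w) dw: ∫ exp(-2*w)*sin(4*w) dw = -exp(-2*w)*sin(4*w)/2 + 2·I. Substituting back brings back I: I = exp(-2*w)*sin(4*w) - exp(-2*w)*cos(4*w)/2 − 4·I.
Solving for I: (1 + 4)·I equals the remaining terms, so I = (1/5)·(exp(-2*w)*sin(4*w) - exp(-2*w)*cos(4*w)/2).

exp(-2*w)*sin(4*w)/5 - exp(-2*w)*cos(4*w)/10 + C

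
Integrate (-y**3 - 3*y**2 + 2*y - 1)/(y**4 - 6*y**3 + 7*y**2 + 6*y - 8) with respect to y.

Factor the denominator: (y - 4)*(y - 2)*(y - 1)*(y + 1).
Partial-fraction decomposition: 1/(6*(y + 1)) - 1/(2*(y - 1)) + 17/(6*(y - 2)) - 7/(2*(y - 4)).
Integrate each term: A/(y−a) contributes A·log|y−a|.

-7*log(y - 4)/2 + 17*log(y - 2)/6 - log(y - 1)/2 + log(y + 1)/6 + C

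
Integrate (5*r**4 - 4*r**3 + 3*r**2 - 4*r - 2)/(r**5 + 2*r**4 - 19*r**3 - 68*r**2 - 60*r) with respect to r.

log(r)/30 + 1339*log(r - 5)/980 - 1893*log(r + 2)/98 + 275*log(r + 3)/12 - 65/(7*r + 14) + C

Factor the denominator: r*(r - 5)*(r + 2)**2*(r + 3).
Partial-fraction decomposition: 275/(12*(r + 3)) - 1893/(98*(r + 2)) + 65/(7*(r + 2)**2) + 1339/(980*(r - 5)) + 1/(30*r).
Integrate each term; A/(r−a) gives A·log|r−a|; A/(r−a)² gives −A/(r−a).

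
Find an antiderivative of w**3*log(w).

Use integration by parts with u = log(w), dv = w**3 dw.
Then du = 1/w dw and v = w**4/4.

w**4*log(w)/4 - w**4/16 + C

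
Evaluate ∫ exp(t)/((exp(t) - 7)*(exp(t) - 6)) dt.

Let u = e^t, du = e^t dt.
The integral becomes ∫ du/((u-6)(u-7)); decompose into partial fractions.

log(exp(t) - 7) - log(exp(t) - 6) + C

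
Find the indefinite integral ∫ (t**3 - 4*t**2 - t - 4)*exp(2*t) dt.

(4*t**3 - 22*t**2 + 18*t - 25)*exp(2*t)/8 + C

Use integration by parts with u = t**3 - 4*t**2 - t - 4, dv = exp(2*t) dt, so v = exp(2*t)/2.
Apply parts 3 times (tabular method): alternate signs, differentiate u down to 0, integrate dv up.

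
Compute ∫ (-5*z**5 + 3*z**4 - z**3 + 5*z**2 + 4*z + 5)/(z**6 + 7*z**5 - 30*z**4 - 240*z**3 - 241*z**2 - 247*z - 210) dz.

Factor the denominator: (z - 6)*(z + 1)*(z + 5)*(z + 7)*(z**2 + 1).
Partial-fraction decomposition: 3*(127*z - 89)/(48100*(z**2 + 1)) - 30601/(2600*(z + 7)) + 17735/(2288*(z + 5)) - 5/(112*(z + 1)) - 34999/(37037*(z - 6)).
Integrate each term; A/(z−a) gives A·log|z−a|; the (Bz+D)/(z²+p²) term gives a log and an atan.

-34999*log(z - 6)/37037 - 5*log(z + 1)/112 + 17735*log(z + 5)/2288 - 30601*log(z + 7)/2600 + 381*log(z**2 + 1)/96200 - 267*atan(z)/48100 + C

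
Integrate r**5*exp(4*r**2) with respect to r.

(8*r**4 - 4*r**2 + 1)*exp(4*r**2)/64 + C

Let u = r², du = 2r dr; rewrite as (1/2)∫ u^2·exp(4u) du.
Now integrate by parts 2 times.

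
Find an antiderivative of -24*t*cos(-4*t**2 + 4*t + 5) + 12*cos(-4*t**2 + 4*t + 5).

3*sin(-4*t**2 + 4*t + 5) + C

Let u = 4*t**2 - 4*t - 5, so du = (8*t - 4) dt.
Rewriting, the integral becomes -3·∫ cos(u) du = -3·sin(u).
Substituting back, u = 4*t**2 - 4*t - 5.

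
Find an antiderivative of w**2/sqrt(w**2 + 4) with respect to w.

Substitute w = 2·tan(θ), so dw = 2·sec(θ)^2 dθ and the radical becomes sqrt(w**2 + 4) = 2·sec(θ) by the Pythagorean identity.
Integrate the resulting trig expression in θ, then back-substitute tan(θ) = w/2, sec(θ) = sqrt(w**2 + 4)/2 (absorbing any constant into C).

w*sqrt(w**2 + 4)/2 - 2*log(w + sqrt(w**2 + 4)) + C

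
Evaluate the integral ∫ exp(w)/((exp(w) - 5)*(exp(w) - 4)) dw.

Let u = e^w, du = e^w dw.
The integral becomes ∫ du/((u-5)(u-4)); decompose into partial fractions.

log(exp(w) - 5) - log(exp(w) - 4) + C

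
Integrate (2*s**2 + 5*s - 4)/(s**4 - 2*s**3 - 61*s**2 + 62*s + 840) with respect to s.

Factor the denominator: (s - 7)*(s - 5)*(s + 4)*(s + 6).
Partial-fraction decomposition: -19/(143*(s + 6)) + 4/(99*(s + 4)) - 71/(198*(s - 5)) + 129/(286*(s - 7)).
Integrate each term: A/(s−a) contributes A·log|s−a|.

129*log(s - 7)/286 - 71*log(s - 5)/198 + 4*log(s + 4)/99 - 19*log(s + 6)/143 + C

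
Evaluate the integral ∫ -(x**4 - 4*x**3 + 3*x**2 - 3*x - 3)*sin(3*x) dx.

x**4*cos(3*x)/3 - 4*x**3*sin(3*x)/9 - 4*x**3*cos(3*x)/3 + 4*x**2*sin(3*x)/3 + 5*x**2*cos(3*x)/9 - 10*x*sin(3*x)/27 - x*cos(3*x)/9 + sin(3*x)/27 - 91*cos(3*x)/81 + C

Use integration by parts with u = x**4 - 4*x**3 + 3*x**2 - 3*x - 3, dv = -sin(3*x) dx, so v = cos(3*x)/3.
Apply parts 4 times (tabular method): alternate signs, differentiate u down to 0, integrate dv up.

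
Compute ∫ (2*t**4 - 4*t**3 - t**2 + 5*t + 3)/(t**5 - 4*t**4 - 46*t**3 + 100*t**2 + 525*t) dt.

Factor the denominator: t*(t - 7)*(t - 5)*(t + 3)*(t + 5).
Partial-fraction decomposition: 1703/(1200*(t + 5)) - 83/(160*(t + 3)) - 753/(800*(t - 5)) + 3419/(1680*(t - 7)) + 1/(175*t).
Integrate each term: A/(t−a) contributes A·log|t−a|.

log(t)/175 + 3419*log(t - 7)/1680 - 753*log(t - 5)/800 - 83*log(t + 3)/160 + 1703*log(t + 5)/1200 + C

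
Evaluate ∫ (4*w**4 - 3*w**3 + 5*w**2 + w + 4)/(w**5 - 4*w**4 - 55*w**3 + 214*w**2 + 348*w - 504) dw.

Factor the denominator: (w - 6)**2*(w - 1)*(w + 2)*(w + 7).
Partial-fraction decomposition: 2175/(1352*(w + 7)) - 11/(96*(w + 2)) + 11/(600*(w - 1)) + 336313/(135200*(w - 6)) + 2363/(260*(w - 6)**2).
Integrate each term; A/(w−a) gives A·log|w−a|; A/(w−a)² gives −A/(w−a).

336313*log(w - 6)/135200 + 11*log(w - 1)/600 - 11*log(w + 2)/96 + 2175*log(w + 7)/1352 - 2363/(260*w - 1560) + C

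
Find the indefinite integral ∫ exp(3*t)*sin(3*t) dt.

exp(3*t)*sin(3*t)/6 - exp(3*t)*cos(3*t)/6 + C

Let I denote the integral. Integrate by parts with u = sin(3*t), dv = exp(3*t) dt, so v = exp(3*t)/3: I = exp(3*t)*sin(3*t)/3 − ∫ exp(3*t)*cos(3*t) dt.
Apply parts again with u = cos(3*t), dv = exp(3*t) dt: ∫ exp(3*t)*cos(3*t) dt = exp(3*t)*cos(3*t)/3 + I. Substituting back brings back I: I = exp(3*t)*sin(3*t)/3 - exp(3*t)*cos(3*t)/3 − I.
Solving for I: (1 + 1)·I equals the remaining terms, so I = (1/2)·(exp(3*t)*sin(3*t)/3 - exp(3*t)*cos(3*t)/3).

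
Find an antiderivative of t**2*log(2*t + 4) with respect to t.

t**3*log(2*t + 4)/3 - t**3/9 + t**2/3 - 4*t/3 + 8*log(t + 2)/3 + C

Use integration by parts with u = log(2*t + 4), dv = t**2 dt.
Then du = 2/(2*t + 4) dt and v = t**3/3.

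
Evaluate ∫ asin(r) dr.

r*asin(r) + sqrt(-r**2 + 1) + C

Use integration by parts with u = arcsin(r), dv = dr.
Then du = 1/sqrt(-r**2 + 1) dr.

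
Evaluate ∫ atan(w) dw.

w*atan(w) - log(w**2 + 1)/2 + C

Use integration by parts with u = arctan(w), dv = dw.
Then du = 1/(w**2 + 1) dw.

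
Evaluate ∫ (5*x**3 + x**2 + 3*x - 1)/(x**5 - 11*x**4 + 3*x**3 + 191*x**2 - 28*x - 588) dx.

Factor the denominator: (x - 7)**2*(x - 2)*(x + 2)*(x + 3).
Partial-fraction decomposition: -34/(125*(x + 3)) + 43/(324*(x + 2)) + 49/(500*(x - 2)) + 418/(10125*(x - 7)) + 892/(225*(x - 7)**2).
Integrate each term; A/(x−a) gives A·log|x−a|; A/(x−a)² gives −A/(x−a).

418*log(x - 7)/10125 + 49*log(x - 2)/500 + 43*log(x + 2)/324 - 34*log(x + 3)/125 - 892/(225*x - 1575) + C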